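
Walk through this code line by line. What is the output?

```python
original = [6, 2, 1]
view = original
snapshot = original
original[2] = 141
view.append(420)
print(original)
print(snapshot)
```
[6, 2, 141, 420]
[6, 2, 141, 420]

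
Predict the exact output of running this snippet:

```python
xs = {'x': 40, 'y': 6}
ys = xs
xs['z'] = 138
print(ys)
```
{'x': 40, 'y': 6, 'z': 138}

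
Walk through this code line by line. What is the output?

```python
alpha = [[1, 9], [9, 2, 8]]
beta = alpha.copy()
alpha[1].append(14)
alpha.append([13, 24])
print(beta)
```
[[1, 9], [9, 2, 8, 14]]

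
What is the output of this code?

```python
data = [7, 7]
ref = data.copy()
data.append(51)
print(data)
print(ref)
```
[7, 7, 51]
[7, 7]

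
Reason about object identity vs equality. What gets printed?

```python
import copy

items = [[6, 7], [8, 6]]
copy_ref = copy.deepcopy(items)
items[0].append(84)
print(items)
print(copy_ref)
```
[[6, 7, 84], [8, 6]]
[[6, 7], [8, 6]]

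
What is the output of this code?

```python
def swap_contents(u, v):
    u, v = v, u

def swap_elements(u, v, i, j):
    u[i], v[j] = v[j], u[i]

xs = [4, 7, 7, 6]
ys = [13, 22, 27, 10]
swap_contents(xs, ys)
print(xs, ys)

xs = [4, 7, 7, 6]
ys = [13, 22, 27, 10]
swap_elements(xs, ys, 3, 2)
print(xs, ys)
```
[4, 7, 7, 6] [13, 22, 27, 10]
[4, 7, 7, 27] [13, 22, 6, 10]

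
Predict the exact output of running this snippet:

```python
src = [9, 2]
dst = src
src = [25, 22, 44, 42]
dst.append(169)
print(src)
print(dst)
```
[25, 22, 44, 42]
[9, 2, 169]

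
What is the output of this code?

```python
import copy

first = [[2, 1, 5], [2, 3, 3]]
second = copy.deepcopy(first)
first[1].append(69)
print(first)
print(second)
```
[[2, 1, 5], [2, 3, 3, 69]]
[[2, 1, 5], [2, 3, 3]]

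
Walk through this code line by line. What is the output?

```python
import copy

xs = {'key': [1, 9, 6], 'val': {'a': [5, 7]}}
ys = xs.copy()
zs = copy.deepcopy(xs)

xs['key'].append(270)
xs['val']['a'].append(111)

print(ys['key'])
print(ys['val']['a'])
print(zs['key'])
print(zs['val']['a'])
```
[1, 9, 6, 270]
[5, 7, 111]
[1, 9, 6]
[5, 7]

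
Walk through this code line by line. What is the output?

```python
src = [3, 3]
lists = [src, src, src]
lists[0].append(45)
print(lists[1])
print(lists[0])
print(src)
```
[3, 3, 45]
[3, 3, 45]
[3, 3, 45]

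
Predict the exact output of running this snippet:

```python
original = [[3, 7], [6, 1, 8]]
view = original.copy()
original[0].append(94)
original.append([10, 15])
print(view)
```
[[3, 7, 94], [6, 1, 8]]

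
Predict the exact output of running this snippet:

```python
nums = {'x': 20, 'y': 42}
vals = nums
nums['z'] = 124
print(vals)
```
{'x': 20, 'y': 42, 'z': 124}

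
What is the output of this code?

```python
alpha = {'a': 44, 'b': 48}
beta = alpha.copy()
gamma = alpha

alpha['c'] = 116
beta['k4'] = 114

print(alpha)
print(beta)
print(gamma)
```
{'a': 44, 'b': 48, 'c': 116}
{'a': 44, 'b': 48, 'k4': 114}
{'a': 44, 'b': 48, 'c': 116}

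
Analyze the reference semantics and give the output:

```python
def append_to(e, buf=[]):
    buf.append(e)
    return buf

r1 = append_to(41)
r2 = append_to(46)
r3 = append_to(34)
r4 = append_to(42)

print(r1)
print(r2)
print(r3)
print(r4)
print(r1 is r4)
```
[41, 46, 34, 42]
[41, 46, 34, 42]
[41, 46, 34, 42]
[41, 46, 34, 42]
True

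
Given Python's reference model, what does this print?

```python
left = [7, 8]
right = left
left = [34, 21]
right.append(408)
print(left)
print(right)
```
[34, 21]
[7, 8, 408]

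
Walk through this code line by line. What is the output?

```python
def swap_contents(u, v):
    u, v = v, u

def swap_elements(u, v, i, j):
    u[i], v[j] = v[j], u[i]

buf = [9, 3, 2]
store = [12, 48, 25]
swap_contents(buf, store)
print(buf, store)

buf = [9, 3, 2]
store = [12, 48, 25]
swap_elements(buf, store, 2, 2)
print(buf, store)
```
[9, 3, 2] [12, 48, 25]
[9, 3, 25] [12, 48, 2]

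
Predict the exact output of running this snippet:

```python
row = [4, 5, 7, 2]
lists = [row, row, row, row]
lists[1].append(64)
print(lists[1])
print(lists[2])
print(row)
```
[4, 5, 7, 2, 64]
[4, 5, 7, 2, 64]
[4, 5, 7, 2, 64]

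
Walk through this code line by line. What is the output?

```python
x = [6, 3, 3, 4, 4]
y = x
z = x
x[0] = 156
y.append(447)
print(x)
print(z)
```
[156, 3, 3, 4, 4, 447]
[156, 3, 3, 4, 4, 447]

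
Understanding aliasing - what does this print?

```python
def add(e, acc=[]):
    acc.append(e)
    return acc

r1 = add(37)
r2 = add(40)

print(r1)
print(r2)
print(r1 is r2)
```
[37, 40]
[37, 40]
True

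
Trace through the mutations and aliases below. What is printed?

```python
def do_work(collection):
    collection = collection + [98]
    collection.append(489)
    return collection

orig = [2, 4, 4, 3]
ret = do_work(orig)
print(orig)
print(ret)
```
[2, 4, 4, 3]
[2, 4, 4, 3, 98, 489]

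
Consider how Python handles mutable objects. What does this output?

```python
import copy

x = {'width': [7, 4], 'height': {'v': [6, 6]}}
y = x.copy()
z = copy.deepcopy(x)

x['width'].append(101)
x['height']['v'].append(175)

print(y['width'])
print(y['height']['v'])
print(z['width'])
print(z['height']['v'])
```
[7, 4, 101]
[6, 6, 175]
[7, 4]
[6, 6]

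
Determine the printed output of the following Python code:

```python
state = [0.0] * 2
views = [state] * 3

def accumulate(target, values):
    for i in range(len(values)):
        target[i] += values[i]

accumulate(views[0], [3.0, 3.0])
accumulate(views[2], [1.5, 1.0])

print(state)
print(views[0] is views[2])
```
[4.5, 4.0]
True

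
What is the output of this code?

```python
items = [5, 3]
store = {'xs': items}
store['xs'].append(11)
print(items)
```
[5, 3, 11]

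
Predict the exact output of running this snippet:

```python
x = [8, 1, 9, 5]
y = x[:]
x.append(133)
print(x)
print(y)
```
[8, 1, 9, 5, 133]
[8, 1, 9, 5]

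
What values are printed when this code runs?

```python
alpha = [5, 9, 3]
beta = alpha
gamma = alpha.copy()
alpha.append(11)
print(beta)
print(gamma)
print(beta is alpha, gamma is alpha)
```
[5, 9, 3, 11]
[5, 9, 3]
True False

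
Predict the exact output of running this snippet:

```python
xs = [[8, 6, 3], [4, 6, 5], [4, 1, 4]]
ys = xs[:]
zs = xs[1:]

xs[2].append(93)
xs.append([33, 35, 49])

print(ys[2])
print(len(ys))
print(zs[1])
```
[4, 1, 4, 93]
3
[4, 1, 4, 93]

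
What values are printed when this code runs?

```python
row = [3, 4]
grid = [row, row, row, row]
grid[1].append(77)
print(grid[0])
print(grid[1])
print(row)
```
[3, 4, 77]
[3, 4, 77]
[3, 4, 77]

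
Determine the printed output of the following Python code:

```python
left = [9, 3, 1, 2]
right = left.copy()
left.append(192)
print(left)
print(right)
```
[9, 3, 1, 2, 192]
[9, 3, 1, 2]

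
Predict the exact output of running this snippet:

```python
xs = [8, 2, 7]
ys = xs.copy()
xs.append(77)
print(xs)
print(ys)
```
[8, 2, 7, 77]
[8, 2, 7]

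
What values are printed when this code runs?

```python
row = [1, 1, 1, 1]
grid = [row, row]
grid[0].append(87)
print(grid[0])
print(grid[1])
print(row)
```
[1, 1, 1, 1, 87]
[1, 1, 1, 1, 87]
[1, 1, 1, 1, 87]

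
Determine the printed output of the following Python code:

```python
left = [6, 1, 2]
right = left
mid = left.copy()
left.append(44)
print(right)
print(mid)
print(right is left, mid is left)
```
[6, 1, 2, 44]
[6, 1, 2]
True False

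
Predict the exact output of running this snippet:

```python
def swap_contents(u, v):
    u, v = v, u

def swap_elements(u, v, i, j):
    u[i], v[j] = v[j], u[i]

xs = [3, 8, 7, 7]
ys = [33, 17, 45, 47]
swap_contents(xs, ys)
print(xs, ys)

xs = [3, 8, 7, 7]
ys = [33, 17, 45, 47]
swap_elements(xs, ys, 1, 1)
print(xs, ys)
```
[3, 8, 7, 7] [33, 17, 45, 47]
[3, 17, 7, 7] [33, 8, 45, 47]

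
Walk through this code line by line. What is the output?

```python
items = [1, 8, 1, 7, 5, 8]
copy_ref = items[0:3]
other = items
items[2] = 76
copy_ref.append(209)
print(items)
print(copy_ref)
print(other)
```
[1, 8, 76, 7, 5, 8]
[1, 8, 1, 209]
[1, 8, 76, 7, 5, 8]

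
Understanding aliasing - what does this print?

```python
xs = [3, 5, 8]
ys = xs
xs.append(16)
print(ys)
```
[3, 5, 8, 16]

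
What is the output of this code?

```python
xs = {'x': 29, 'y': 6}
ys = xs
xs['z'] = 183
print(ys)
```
{'x': 29, 'y': 6, 'z': 183}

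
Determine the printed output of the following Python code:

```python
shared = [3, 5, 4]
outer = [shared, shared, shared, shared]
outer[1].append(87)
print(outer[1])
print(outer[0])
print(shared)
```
[3, 5, 4, 87]
[3, 5, 4, 87]
[3, 5, 4, 87]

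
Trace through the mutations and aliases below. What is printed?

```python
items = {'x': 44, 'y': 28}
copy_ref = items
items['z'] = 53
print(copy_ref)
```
{'x': 44, 'y': 28, 'z': 53}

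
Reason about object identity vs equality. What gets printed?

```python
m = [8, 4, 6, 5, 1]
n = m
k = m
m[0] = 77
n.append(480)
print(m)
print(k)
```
[77, 4, 6, 5, 1, 480]
[77, 4, 6, 5, 1, 480]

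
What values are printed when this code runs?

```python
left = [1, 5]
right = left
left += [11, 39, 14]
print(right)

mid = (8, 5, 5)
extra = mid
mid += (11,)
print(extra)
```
[1, 5, 11, 39, 14]
(8, 5, 5)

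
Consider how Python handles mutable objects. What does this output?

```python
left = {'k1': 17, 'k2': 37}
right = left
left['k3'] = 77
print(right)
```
{'k1': 17, 'k2': 37, 'k3': 77}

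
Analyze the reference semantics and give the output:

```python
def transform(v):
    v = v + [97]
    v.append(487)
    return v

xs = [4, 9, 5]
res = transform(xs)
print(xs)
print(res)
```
[4, 9, 5]
[4, 9, 5, 97, 487]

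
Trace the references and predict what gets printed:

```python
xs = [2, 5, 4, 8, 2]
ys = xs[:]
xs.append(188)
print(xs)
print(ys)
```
[2, 5, 4, 8, 2, 188]
[2, 5, 4, 8, 2]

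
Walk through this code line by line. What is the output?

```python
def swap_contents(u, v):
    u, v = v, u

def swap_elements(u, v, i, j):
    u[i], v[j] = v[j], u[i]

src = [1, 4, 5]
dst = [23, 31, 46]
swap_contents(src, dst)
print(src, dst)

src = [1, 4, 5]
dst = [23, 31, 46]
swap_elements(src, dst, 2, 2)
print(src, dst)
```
[1, 4, 5] [23, 31, 46]
[1, 4, 46] [23, 31, 5]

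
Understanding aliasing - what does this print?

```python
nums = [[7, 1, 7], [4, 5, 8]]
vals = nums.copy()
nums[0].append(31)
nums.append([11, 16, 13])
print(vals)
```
[[7, 1, 7, 31], [4, 5, 8]]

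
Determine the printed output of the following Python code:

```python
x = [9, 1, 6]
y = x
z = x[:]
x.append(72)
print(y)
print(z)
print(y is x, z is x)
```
[9, 1, 6, 72]
[9, 1, 6]
True False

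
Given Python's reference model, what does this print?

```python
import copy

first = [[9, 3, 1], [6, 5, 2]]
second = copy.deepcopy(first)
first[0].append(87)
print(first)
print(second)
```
[[9, 3, 1, 87], [6, 5, 2]]
[[9, 3, 1], [6, 5, 2]]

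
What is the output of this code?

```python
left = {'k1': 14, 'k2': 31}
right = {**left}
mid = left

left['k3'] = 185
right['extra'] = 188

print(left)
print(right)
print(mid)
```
{'k1': 14, 'k2': 31, 'k3': 185}
{'k1': 14, 'k2': 31, 'extra': 188}
{'k1': 14, 'k2': 31, 'k3': 185}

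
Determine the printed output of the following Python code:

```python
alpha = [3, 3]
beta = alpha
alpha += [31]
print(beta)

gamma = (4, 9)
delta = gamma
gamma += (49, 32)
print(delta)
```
[3, 3, 31]
(4, 9)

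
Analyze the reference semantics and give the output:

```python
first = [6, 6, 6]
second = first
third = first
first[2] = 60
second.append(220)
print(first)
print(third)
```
[6, 6, 60, 220]
[6, 6, 60, 220]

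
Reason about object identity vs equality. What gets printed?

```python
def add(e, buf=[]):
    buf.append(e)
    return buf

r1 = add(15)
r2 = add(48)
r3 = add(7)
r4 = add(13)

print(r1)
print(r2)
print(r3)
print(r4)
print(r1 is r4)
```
[15, 48, 7, 13]
[15, 48, 7, 13]
[15, 48, 7, 13]
[15, 48, 7, 13]
True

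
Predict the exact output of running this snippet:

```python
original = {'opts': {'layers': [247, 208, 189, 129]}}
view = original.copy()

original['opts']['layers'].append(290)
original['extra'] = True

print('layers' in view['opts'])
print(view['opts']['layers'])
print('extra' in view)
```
True
[247, 208, 189, 129, 290]
False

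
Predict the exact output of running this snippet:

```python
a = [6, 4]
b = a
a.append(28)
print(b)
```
[6, 4, 28]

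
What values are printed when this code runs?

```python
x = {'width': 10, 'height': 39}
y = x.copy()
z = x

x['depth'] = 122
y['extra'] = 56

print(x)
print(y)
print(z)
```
{'width': 10, 'height': 39, 'depth': 122}
{'width': 10, 'height': 39, 'extra': 56}
{'width': 10, 'height': 39, 'depth': 122}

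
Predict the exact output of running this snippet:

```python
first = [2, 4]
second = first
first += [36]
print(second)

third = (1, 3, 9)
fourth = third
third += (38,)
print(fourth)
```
[2, 4, 36]
(1, 3, 9)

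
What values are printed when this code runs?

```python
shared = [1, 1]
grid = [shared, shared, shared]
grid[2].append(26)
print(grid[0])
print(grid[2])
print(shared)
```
[1, 1, 26]
[1, 1, 26]
[1, 1, 26]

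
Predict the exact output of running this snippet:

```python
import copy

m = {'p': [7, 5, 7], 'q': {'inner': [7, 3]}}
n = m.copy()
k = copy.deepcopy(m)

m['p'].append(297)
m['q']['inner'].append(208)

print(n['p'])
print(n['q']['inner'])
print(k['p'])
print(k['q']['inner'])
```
[7, 5, 7, 297]
[7, 3, 208]
[7, 5, 7]
[7, 3]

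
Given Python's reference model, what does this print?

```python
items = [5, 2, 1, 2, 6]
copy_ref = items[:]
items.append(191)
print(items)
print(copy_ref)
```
[5, 2, 1, 2, 6, 191]
[5, 2, 1, 2, 6]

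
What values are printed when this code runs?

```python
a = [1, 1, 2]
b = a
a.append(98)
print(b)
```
[1, 1, 2, 98]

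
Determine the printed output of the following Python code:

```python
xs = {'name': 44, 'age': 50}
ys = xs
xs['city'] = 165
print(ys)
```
{'name': 44, 'age': 50, 'city': 165}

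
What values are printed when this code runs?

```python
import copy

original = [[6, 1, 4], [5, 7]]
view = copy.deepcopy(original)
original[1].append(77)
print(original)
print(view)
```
[[6, 1, 4], [5, 7, 77]]
[[6, 1, 4], [5, 7]]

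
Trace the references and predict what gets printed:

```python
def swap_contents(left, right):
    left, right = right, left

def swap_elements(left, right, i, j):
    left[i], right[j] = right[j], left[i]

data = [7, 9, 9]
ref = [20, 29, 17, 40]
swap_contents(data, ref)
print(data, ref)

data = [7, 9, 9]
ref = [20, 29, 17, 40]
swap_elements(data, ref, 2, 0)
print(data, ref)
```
[7, 9, 9] [20, 29, 17, 40]
[7, 9, 20] [9, 29, 17, 40]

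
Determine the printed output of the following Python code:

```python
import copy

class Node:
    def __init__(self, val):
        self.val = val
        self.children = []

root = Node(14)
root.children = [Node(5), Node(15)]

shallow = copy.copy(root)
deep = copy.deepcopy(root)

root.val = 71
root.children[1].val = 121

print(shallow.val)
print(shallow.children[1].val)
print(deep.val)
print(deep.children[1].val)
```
14
121
14
15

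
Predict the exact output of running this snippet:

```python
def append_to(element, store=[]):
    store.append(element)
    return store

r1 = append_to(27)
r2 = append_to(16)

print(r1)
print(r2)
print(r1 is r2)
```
[27, 16]
[27, 16]
True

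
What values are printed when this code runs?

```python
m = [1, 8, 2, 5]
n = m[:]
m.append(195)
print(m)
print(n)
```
[1, 8, 2, 5, 195]
[1, 8, 2, 5]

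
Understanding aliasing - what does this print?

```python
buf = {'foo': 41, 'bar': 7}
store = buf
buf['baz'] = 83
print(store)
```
{'foo': 41, 'bar': 7, 'baz': 83}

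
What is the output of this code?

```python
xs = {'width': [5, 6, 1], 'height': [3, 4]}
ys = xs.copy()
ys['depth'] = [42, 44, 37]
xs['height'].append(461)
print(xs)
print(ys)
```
{'width': [5, 6, 1], 'height': [3, 4, 461]}
{'width': [5, 6, 1], 'height': [3, 4, 461], 'depth': [42, 44, 37]}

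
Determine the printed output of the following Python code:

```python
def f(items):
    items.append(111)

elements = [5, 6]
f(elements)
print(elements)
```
[5, 6, 111]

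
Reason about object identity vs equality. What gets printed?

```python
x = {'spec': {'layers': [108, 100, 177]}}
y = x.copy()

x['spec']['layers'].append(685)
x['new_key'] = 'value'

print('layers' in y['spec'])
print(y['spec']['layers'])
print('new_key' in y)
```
True
[108, 100, 177, 685]
False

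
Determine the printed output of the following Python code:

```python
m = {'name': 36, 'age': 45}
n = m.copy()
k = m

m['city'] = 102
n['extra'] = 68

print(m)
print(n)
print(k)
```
{'name': 36, 'age': 45, 'city': 102}
{'name': 36, 'age': 45, 'extra': 68}
{'name': 36, 'age': 45, 'city': 102}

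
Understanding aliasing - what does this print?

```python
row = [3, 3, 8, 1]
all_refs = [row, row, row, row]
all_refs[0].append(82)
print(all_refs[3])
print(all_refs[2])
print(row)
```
[3, 3, 8, 1, 82]
[3, 3, 8, 1, 82]
[3, 3, 8, 1, 82]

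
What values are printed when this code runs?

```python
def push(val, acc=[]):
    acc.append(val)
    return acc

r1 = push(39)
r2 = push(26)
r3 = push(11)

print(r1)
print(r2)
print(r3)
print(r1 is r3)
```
[39, 26, 11]
[39, 26, 11]
[39, 26, 11]
True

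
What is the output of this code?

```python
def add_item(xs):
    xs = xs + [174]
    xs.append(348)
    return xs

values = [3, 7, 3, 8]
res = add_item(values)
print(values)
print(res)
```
[3, 7, 3, 8]
[3, 7, 3, 8, 174, 348]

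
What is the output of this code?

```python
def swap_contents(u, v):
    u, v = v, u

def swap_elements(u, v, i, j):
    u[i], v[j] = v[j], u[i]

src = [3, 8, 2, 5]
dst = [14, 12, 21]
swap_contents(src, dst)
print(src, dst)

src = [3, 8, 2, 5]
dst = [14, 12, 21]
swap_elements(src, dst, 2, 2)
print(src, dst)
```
[3, 8, 2, 5] [14, 12, 21]
[3, 8, 21, 5] [14, 12, 2]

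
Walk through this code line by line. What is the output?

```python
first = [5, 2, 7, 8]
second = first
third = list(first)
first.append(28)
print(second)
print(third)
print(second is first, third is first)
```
[5, 2, 7, 8, 28]
[5, 2, 7, 8]
True False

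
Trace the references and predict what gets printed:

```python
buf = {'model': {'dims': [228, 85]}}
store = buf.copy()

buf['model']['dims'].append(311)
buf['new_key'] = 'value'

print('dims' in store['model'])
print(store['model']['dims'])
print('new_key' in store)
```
True
[228, 85, 311]
False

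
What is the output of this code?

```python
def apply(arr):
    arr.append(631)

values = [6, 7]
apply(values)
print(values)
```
[6, 7, 631]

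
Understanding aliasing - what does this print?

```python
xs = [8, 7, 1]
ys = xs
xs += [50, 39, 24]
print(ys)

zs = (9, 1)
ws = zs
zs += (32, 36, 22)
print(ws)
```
[8, 7, 1, 50, 39, 24]
(9, 1)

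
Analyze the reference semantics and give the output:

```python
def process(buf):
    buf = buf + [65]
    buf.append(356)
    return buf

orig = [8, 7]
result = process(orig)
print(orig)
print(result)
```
[8, 7]
[8, 7, 65, 356]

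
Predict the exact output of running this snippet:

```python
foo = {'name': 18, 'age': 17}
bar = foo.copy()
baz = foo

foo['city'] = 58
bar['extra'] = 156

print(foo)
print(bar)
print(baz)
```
{'name': 18, 'age': 17, 'city': 58}
{'name': 18, 'age': 17, 'extra': 156}
{'name': 18, 'age': 17, 'city': 58}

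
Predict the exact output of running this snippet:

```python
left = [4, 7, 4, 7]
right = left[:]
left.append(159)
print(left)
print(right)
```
[4, 7, 4, 7, 159]
[4, 7, 4, 7]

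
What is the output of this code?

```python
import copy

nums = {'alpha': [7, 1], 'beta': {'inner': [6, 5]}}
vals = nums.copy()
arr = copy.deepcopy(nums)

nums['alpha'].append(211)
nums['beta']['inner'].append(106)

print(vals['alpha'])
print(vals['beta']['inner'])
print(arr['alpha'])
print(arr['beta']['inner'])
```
[7, 1, 211]
[6, 5, 106]
[7, 1]
[6, 5]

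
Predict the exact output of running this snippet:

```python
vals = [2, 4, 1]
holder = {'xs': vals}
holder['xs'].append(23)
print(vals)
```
[2, 4, 1, 23]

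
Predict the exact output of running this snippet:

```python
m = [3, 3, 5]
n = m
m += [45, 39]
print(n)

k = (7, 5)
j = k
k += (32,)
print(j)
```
[3, 3, 5, 45, 39]
(7, 5)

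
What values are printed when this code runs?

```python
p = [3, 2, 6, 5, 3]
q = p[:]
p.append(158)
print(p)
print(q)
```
[3, 2, 6, 5, 3, 158]
[3, 2, 6, 5, 3]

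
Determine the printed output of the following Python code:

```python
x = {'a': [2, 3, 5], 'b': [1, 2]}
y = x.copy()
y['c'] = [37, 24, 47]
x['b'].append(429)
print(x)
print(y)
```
{'a': [2, 3, 5], 'b': [1, 2, 429]}
{'a': [2, 3, 5], 'b': [1, 2, 429], 'c': [37, 24, 47]}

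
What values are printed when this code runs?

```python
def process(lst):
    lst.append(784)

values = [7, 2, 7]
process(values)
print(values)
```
[7, 2, 7, 784]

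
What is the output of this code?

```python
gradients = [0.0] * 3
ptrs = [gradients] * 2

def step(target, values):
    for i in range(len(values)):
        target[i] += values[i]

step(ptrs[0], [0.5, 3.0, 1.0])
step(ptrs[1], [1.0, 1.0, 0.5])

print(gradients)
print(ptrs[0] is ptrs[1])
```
[1.5, 4.0, 1.5]
True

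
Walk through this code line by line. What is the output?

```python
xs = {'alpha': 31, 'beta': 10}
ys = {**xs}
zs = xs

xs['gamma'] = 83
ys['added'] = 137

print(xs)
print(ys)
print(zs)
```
{'alpha': 31, 'beta': 10, 'gamma': 83}
{'alpha': 31, 'beta': 10, 'added': 137}
{'alpha': 31, 'beta': 10, 'gamma': 83}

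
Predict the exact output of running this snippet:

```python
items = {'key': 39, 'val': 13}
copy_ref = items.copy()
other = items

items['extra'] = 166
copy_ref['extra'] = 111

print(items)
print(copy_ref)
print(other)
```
{'key': 39, 'val': 13, 'extra': 166}
{'key': 39, 'val': 13, 'extra': 111}
{'key': 39, 'val': 13, 'extra': 166}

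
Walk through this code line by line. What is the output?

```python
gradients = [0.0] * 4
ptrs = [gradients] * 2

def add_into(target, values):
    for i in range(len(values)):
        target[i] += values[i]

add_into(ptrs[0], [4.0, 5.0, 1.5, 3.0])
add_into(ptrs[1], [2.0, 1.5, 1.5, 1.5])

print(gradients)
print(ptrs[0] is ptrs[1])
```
[6.0, 6.5, 3.0, 4.5]
True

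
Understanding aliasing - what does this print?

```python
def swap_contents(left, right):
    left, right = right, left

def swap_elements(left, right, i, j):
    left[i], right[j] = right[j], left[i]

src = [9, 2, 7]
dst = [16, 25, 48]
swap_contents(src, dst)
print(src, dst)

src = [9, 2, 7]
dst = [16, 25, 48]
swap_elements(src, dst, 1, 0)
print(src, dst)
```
[9, 2, 7] [16, 25, 48]
[9, 16, 7] [2, 25, 48]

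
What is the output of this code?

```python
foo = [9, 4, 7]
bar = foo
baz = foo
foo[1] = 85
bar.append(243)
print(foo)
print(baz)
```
[9, 85, 7, 243]
[9, 85, 7, 243]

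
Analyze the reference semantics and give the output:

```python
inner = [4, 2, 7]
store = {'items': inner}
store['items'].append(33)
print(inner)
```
[4, 2, 7, 33]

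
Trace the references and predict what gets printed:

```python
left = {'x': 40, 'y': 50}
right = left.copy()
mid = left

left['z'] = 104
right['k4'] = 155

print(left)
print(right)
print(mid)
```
{'x': 40, 'y': 50, 'z': 104}
{'x': 40, 'y': 50, 'k4': 155}
{'x': 40, 'y': 50, 'z': 104}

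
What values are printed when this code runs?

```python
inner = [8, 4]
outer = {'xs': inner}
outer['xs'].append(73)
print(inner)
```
[8, 4, 73]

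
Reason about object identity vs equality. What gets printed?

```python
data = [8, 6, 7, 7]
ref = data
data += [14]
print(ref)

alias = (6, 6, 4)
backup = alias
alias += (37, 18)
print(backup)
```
[8, 6, 7, 7, 14]
(6, 6, 4)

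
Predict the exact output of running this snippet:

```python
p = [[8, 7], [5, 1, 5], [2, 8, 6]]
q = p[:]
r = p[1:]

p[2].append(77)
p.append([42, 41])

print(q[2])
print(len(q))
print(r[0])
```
[2, 8, 6, 77]
3
[5, 1, 5]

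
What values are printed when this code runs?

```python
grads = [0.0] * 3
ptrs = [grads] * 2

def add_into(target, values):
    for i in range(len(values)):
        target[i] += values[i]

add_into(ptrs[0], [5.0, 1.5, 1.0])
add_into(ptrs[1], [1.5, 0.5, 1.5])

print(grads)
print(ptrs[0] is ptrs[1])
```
[6.5, 2.0, 2.5]
True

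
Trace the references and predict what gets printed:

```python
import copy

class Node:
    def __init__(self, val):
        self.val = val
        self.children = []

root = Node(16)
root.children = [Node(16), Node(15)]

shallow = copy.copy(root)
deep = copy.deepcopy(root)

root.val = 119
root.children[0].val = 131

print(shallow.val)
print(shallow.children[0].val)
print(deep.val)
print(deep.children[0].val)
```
16
131
16
16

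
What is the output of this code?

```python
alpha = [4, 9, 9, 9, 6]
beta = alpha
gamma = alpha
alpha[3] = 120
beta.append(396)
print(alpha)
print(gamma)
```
[4, 9, 9, 120, 6, 396]
[4, 9, 9, 120, 6, 396]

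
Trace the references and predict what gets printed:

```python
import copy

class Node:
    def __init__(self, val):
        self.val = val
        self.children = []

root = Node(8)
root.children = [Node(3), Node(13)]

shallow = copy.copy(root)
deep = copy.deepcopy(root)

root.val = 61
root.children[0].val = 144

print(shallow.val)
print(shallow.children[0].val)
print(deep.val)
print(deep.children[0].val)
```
8
144
8
3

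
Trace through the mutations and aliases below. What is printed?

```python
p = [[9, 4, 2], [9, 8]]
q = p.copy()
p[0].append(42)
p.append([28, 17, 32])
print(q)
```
[[9, 4, 2, 42], [9, 8]]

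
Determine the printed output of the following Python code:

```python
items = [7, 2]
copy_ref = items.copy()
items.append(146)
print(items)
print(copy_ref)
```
[7, 2, 146]
[7, 2]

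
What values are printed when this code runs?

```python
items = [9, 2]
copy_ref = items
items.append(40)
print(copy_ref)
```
[9, 2, 40]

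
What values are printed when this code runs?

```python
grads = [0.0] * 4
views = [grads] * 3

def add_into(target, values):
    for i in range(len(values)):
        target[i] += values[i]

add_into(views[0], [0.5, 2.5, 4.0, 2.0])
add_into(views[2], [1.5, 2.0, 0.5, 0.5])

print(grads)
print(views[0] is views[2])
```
[2.0, 4.5, 4.5, 2.5]
True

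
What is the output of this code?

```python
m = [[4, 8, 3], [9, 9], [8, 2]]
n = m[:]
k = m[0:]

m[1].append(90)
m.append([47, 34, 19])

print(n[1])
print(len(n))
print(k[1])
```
[9, 9, 90]
3
[9, 9, 90]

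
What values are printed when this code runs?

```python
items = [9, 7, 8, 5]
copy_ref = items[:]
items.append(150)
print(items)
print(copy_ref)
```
[9, 7, 8, 5, 150]
[9, 7, 8, 5]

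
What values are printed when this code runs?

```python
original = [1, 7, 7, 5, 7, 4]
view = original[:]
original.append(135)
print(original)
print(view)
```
[1, 7, 7, 5, 7, 4, 135]
[1, 7, 7, 5, 7, 4]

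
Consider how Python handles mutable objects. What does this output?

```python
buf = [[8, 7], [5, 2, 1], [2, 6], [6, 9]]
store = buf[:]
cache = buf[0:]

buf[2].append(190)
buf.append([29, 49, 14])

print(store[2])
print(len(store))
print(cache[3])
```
[2, 6, 190]
4
[6, 9]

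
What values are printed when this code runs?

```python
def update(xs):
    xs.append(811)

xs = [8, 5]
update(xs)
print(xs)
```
[8, 5, 811]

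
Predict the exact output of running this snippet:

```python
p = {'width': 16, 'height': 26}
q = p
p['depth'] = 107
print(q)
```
{'width': 16, 'height': 26, 'depth': 107}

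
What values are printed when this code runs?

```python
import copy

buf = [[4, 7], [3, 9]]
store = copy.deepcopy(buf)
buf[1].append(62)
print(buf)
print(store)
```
[[4, 7], [3, 9, 62]]
[[4, 7], [3, 9]]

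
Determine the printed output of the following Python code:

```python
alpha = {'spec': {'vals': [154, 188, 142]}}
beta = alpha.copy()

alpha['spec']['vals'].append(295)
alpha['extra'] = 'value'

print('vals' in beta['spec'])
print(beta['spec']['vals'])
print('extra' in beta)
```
True
[154, 188, 142, 295]
False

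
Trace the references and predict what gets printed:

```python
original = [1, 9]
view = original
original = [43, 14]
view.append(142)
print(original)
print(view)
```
[43, 14]
[1, 9, 142]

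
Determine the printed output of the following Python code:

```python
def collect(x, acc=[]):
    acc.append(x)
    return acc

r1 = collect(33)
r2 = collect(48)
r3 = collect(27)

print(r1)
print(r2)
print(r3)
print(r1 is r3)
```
[33, 48, 27]
[33, 48, 27]
[33, 48, 27]
True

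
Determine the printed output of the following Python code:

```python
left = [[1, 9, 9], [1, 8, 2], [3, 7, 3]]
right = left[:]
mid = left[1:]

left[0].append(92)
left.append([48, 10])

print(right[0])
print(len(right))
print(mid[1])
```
[1, 9, 9, 92]
3
[3, 7, 3]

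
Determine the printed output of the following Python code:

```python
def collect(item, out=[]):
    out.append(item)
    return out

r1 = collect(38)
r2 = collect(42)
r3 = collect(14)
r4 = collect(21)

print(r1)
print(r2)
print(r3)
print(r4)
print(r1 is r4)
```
[38, 42, 14, 21]
[38, 42, 14, 21]
[38, 42, 14, 21]
[38, 42, 14, 21]
True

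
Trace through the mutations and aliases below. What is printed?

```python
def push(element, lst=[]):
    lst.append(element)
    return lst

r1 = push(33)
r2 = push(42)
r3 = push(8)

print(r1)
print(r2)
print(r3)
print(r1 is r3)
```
[33, 42, 8]
[33, 42, 8]
[33, 42, 8]
True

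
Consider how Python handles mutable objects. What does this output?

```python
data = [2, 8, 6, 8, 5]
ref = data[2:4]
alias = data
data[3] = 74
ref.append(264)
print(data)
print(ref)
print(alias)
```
[2, 8, 6, 74, 5]
[6, 8, 264]
[2, 8, 6, 74, 5]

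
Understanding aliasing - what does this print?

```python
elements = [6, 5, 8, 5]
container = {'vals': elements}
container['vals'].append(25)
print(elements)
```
[6, 5, 8, 5, 25]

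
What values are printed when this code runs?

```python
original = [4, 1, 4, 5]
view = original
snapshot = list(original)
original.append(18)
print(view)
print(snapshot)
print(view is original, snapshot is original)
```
[4, 1, 4, 5, 18]
[4, 1, 4, 5]
True False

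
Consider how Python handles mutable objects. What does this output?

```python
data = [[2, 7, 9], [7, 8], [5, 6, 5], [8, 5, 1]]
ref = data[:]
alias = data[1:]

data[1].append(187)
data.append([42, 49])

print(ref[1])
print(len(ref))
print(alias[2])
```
[7, 8, 187]
4
[8, 5, 1]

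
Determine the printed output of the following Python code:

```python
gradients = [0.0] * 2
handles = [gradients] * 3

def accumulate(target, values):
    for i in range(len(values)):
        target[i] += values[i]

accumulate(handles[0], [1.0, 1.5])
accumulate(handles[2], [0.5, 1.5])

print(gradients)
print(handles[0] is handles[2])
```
[1.5, 3.0]
True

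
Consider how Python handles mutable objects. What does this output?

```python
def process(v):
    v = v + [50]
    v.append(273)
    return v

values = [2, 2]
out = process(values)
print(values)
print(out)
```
[2, 2]
[2, 2, 50, 273]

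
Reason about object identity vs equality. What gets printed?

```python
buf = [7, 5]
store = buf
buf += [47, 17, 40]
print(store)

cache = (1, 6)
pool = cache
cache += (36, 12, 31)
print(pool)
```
[7, 5, 47, 17, 40]
(1, 6)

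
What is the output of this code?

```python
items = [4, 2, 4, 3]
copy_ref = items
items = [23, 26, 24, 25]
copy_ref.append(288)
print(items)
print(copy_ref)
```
[23, 26, 24, 25]
[4, 2, 4, 3, 288]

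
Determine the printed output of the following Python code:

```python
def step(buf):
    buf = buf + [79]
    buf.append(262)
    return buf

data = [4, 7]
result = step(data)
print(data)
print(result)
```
[4, 7]
[4, 7, 79, 262]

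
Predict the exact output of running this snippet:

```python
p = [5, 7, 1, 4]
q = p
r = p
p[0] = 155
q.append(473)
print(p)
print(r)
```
[155, 7, 1, 4, 473]
[155, 7, 1, 4, 473]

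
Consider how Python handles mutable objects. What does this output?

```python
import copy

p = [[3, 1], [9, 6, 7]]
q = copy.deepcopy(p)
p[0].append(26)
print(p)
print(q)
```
[[3, 1, 26], [9, 6, 7]]
[[3, 1], [9, 6, 7]]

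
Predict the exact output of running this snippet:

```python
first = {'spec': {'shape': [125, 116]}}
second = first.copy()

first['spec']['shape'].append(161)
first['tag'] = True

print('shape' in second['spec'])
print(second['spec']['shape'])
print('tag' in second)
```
True
[125, 116, 161]
False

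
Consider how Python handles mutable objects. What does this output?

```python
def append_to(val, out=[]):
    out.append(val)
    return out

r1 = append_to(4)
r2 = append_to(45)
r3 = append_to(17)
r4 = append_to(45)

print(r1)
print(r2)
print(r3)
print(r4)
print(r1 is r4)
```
[4, 45, 17, 45]
[4, 45, 17, 45]
[4, 45, 17, 45]
[4, 45, 17, 45]
True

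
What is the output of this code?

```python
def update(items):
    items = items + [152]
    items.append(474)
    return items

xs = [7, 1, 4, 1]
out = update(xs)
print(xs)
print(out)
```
[7, 1, 4, 1]
[7, 1, 4, 1, 152, 474]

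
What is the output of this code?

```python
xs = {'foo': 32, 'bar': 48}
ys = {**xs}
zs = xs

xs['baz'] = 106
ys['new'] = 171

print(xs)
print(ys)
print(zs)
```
{'foo': 32, 'bar': 48, 'baz': 106}
{'foo': 32, 'bar': 48, 'new': 171}
{'foo': 32, 'bar': 48, 'baz': 106}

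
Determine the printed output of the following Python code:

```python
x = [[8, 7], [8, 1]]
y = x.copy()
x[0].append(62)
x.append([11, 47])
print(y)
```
[[8, 7, 62], [8, 1]]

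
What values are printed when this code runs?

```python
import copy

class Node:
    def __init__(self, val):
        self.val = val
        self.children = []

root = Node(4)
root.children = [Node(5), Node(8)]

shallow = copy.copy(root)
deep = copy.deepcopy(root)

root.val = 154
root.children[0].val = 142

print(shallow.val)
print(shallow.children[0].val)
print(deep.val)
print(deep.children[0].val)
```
4
142
4
5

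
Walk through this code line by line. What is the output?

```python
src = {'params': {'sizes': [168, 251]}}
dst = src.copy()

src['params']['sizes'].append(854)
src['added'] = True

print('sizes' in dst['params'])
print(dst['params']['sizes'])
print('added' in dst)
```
True
[168, 251, 854]
False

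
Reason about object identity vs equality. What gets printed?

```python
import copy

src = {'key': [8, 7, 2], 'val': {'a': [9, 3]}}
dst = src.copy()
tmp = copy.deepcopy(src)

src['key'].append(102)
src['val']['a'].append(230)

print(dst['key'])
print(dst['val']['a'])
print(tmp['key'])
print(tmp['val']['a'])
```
[8, 7, 2, 102]
[9, 3, 230]
[8, 7, 2]
[9, 3]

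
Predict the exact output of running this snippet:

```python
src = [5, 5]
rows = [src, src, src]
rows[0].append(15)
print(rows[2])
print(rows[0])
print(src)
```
[5, 5, 15]
[5, 5, 15]
[5, 5, 15]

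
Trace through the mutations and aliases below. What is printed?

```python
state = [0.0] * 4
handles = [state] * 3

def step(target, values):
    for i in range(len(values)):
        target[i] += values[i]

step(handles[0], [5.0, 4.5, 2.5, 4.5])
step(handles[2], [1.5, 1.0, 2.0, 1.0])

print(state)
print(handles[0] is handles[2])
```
[6.5, 5.5, 4.5, 5.5]
True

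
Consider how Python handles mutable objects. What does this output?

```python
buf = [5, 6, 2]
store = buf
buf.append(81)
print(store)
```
[5, 6, 2, 81]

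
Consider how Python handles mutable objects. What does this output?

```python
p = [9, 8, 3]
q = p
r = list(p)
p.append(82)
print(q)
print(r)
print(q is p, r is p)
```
[9, 8, 3, 82]
[9, 8, 3]
True False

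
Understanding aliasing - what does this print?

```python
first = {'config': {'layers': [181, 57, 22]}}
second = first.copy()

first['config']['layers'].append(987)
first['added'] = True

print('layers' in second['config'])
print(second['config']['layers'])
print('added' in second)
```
True
[181, 57, 22, 987]
False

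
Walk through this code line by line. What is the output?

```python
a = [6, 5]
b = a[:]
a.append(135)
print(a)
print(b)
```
[6, 5, 135]
[6, 5]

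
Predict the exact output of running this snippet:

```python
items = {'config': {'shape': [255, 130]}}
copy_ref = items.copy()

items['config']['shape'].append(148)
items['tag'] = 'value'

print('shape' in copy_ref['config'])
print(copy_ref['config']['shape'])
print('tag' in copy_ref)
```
True
[255, 130, 148]
False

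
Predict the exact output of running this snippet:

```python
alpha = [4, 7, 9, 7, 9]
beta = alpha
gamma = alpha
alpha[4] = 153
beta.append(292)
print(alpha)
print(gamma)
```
[4, 7, 9, 7, 153, 292]
[4, 7, 9, 7, 153, 292]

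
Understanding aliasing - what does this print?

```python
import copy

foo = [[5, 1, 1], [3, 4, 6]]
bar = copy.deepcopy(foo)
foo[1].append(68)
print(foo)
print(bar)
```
[[5, 1, 1], [3, 4, 6, 68]]
[[5, 1, 1], [3, 4, 6]]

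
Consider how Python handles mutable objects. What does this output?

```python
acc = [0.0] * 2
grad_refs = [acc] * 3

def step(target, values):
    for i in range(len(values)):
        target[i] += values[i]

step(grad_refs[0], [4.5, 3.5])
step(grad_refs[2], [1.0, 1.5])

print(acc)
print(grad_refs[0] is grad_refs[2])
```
[5.5, 5.0]
True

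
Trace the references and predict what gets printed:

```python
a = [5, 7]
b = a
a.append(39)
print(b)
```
[5, 7, 39]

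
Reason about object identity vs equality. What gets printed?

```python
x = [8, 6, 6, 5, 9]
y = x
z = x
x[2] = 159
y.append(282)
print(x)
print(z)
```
[8, 6, 159, 5, 9, 282]
[8, 6, 159, 5, 9, 282]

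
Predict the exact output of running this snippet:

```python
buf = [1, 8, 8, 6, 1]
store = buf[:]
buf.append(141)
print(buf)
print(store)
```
[1, 8, 8, 6, 1, 141]
[1, 8, 8, 6, 1]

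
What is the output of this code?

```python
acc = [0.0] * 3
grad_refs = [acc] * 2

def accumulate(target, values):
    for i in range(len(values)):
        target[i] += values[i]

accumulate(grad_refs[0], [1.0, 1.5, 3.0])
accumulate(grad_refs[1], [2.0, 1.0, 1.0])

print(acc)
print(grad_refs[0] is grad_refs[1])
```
[3.0, 2.5, 4.0]
True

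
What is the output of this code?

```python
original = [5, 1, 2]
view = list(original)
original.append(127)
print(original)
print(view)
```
[5, 1, 2, 127]
[5, 1, 2]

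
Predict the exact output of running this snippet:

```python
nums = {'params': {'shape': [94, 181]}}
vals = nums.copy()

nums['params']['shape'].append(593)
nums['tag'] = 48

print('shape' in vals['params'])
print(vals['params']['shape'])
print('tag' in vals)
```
True
[94, 181, 593]
False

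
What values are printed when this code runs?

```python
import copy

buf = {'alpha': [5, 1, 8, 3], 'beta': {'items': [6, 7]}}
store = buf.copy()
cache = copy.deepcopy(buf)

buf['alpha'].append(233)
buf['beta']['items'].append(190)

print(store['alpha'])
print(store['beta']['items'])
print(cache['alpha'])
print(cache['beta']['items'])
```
[5, 1, 8, 3, 233]
[6, 7, 190]
[5, 1, 8, 3]
[6, 7]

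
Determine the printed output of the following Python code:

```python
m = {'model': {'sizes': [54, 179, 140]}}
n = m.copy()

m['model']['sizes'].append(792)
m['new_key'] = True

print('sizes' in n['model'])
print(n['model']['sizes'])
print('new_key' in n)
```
True
[54, 179, 140, 792]
False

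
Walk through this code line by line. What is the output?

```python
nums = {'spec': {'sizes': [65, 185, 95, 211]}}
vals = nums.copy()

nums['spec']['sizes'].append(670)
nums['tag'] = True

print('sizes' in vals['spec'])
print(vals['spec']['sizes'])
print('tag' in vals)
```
True
[65, 185, 95, 211, 670]
False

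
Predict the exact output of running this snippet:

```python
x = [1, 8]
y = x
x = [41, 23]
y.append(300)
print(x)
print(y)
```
[41, 23]
[1, 8, 300]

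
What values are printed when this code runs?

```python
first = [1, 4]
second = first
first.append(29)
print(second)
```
[1, 4, 29]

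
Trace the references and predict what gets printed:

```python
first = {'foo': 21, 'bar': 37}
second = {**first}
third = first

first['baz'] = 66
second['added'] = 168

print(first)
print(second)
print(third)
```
{'foo': 21, 'bar': 37, 'baz': 66}
{'foo': 21, 'bar': 37, 'added': 168}
{'foo': 21, 'bar': 37, 'baz': 66}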